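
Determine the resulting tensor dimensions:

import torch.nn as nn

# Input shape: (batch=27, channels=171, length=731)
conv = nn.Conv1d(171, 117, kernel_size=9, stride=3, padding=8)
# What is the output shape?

Input shape: (27, 171, 731)
Output shape: (27, 117, 247)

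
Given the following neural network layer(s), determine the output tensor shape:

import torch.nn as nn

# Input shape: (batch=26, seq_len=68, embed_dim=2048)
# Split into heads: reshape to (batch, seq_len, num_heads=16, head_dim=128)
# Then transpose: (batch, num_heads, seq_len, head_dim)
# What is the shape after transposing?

Input shape: (26, 68, 2048)
  -> after reshape: (26, 68, 16, 128)
Output shape: (26, 16, 68, 128)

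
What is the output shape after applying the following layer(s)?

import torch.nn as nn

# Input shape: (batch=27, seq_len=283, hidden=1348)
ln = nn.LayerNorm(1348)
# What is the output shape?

Input shape: (27, 283, 1348)
Output shape: (27, 283, 1348)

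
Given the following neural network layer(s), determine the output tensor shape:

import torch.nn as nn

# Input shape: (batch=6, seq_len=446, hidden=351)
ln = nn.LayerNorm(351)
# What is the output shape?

Input shape: (6, 446, 351)
Output shape: (6, 446, 351)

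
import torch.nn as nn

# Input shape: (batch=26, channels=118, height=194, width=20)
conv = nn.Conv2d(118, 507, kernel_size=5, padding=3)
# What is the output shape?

Input shape: (26, 118, 194, 20)
Output shape: (26, 507, 196, 22)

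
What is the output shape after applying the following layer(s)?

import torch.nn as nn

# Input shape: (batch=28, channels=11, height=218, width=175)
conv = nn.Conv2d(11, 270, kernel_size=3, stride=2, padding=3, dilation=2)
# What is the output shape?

Input shape: (28, 11, 218, 175)
Output shape: (28, 270, 110, 89)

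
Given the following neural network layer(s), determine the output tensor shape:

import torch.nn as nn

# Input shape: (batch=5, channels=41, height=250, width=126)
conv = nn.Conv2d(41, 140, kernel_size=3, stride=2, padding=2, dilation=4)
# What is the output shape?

Input shape: (5, 41, 250, 126)
Output shape: (5, 140, 123, 61)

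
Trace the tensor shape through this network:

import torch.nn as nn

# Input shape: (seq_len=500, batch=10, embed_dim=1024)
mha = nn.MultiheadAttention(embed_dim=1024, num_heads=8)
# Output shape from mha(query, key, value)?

Input shape: (500, 10, 1024)
Output shape: (500, 10, 1024)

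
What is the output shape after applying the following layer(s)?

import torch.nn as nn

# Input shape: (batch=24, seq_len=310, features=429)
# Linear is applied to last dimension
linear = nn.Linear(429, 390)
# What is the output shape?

Input shape: (24, 310, 429)
Output shape: (24, 310, 390)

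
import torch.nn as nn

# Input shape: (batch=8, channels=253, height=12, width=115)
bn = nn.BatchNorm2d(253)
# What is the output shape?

Input shape: (8, 253, 12, 115)
Output shape: (8, 253, 12, 115)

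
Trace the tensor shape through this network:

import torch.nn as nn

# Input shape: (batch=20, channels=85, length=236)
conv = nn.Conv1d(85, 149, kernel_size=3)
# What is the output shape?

Input shape: (20, 85, 236)
Output shape: (20, 149, 234)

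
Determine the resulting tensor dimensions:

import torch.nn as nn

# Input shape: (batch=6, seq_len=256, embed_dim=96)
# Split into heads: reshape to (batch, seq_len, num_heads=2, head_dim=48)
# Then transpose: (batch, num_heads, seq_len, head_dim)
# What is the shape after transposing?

Input shape: (6, 256, 96)
  -> after reshape: (6, 256, 2, 48)
Output shape: (6, 2, 256, 48)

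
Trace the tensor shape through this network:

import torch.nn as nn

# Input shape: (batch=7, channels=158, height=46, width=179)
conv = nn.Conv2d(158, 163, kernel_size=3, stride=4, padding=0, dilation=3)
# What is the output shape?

Input shape: (7, 158, 46, 179)
Output shape: (7, 163, 10, 44)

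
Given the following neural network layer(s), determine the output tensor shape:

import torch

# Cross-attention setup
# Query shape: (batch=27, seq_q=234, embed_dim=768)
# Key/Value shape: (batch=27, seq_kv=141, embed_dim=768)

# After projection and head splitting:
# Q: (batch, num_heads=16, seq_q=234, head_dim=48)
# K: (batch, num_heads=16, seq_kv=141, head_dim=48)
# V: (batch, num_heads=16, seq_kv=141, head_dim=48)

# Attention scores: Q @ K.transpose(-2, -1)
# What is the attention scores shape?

Input shape: (27, 234, 768)
Output shape: (27, 16, 234, 141)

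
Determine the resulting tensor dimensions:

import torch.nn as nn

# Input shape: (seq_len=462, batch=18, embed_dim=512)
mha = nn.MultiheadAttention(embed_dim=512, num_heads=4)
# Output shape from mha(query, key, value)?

Input shape: (462, 18, 512)
Output shape: (462, 18, 512)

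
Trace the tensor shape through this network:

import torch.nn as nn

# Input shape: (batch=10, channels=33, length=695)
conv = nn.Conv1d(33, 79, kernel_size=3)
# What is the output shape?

Input shape: (10, 33, 695)
Output shape: (10, 79, 693)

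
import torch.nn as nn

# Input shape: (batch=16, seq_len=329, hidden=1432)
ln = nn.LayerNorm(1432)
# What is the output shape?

Input shape: (16, 329, 1432)
Output shape: (16, 329, 1432)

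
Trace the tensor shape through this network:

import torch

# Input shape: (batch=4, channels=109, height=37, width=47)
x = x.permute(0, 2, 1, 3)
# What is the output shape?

Input shape: (4, 109, 37, 47)
Output shape: (4, 37, 109, 47)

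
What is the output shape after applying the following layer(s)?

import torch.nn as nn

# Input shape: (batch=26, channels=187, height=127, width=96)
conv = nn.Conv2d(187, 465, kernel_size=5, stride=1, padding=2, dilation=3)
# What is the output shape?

Input shape: (26, 187, 127, 96)
Output shape: (26, 465, 119, 88)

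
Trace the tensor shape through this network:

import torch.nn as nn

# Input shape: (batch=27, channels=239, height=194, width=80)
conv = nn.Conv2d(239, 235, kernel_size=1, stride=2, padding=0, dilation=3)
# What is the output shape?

Input shape: (27, 239, 194, 80)
Output shape: (27, 235, 97, 40)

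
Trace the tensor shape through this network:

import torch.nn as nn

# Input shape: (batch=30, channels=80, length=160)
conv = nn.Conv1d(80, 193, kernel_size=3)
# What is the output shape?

Input shape: (30, 80, 160)
Output shape: (30, 193, 158)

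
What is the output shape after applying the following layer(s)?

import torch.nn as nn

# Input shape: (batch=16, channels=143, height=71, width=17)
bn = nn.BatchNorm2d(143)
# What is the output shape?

Input shape: (16, 143, 71, 17)
Output shape: (16, 143, 71, 17)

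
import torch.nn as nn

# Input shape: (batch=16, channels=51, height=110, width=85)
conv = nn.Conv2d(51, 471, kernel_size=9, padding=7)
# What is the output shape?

Input shape: (16, 51, 110, 85)
Output shape: (16, 471, 116, 91)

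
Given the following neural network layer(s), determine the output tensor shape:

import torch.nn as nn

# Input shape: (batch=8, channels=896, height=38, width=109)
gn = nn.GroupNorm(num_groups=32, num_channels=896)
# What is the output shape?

Input shape: (8, 896, 38, 109)
Output shape: (8, 896, 38, 109)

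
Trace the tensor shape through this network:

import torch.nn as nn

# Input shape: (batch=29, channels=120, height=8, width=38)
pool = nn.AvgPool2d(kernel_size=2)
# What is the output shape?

Input shape: (29, 120, 8, 38)
Output shape: (29, 120, 4, 19)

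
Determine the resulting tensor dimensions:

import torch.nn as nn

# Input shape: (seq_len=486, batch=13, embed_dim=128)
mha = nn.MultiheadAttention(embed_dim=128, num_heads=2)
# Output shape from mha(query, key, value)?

Input shape: (486, 13, 128)
Output shape: (486, 13, 128)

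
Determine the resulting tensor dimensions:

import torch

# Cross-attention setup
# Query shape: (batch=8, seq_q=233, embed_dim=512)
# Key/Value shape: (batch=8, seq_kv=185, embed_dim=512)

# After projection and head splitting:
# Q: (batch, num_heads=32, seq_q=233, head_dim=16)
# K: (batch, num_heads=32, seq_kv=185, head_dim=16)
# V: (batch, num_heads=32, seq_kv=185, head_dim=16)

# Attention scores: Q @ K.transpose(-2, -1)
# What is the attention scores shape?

Input shape: (8, 233, 512)
Output shape: (8, 32, 233, 185)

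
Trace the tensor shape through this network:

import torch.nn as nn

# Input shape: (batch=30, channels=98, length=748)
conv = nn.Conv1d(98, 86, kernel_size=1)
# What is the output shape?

Input shape: (30, 98, 748)
Output shape: (30, 86, 748)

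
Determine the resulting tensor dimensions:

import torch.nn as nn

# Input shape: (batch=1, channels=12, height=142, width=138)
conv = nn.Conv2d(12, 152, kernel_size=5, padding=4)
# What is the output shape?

Input shape: (1, 12, 142, 138)
Output shape: (1, 152, 146, 142)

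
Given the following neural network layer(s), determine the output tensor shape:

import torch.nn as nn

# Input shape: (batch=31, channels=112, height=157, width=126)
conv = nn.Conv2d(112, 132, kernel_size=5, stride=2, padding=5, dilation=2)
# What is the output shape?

Input shape: (31, 112, 157, 126)
Output shape: (31, 132, 80, 64)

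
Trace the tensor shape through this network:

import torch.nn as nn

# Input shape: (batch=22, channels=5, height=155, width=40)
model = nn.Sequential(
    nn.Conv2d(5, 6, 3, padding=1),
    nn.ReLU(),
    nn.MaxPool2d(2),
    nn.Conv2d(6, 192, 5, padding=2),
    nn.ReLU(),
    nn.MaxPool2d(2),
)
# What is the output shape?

Input shape: (22, 5, 155, 40)
  -> after first Conv2d: (22, 6, 155, 40)
  -> after first MaxPool2d: (22, 6, 77, 20)
  -> after second Conv2d: (22, 192, 77, 20)
Output shape: (22, 192, 38, 10)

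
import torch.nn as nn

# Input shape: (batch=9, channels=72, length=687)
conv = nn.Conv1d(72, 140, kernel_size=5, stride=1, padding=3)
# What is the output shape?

Input shape: (9, 72, 687)
Output shape: (9, 140, 689)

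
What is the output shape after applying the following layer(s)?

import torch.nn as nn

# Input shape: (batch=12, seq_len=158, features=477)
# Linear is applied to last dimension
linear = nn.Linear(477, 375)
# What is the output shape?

Input shape: (12, 158, 477)
Output shape: (12, 158, 375)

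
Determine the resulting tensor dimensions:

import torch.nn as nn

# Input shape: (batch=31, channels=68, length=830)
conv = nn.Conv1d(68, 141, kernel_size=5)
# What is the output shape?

Input shape: (31, 68, 830)
Output shape: (31, 141, 826)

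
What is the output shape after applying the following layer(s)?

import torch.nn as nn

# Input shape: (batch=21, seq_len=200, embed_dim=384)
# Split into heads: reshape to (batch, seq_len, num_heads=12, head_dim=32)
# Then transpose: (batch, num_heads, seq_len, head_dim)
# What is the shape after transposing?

Input shape: (21, 200, 384)
  -> after reshape: (21, 200, 12, 32)
Output shape: (21, 12, 200, 32)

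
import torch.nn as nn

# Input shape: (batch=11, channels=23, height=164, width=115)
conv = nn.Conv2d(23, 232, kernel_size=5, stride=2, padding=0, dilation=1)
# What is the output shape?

Input shape: (11, 23, 164, 115)
Output shape: (11, 232, 80, 56)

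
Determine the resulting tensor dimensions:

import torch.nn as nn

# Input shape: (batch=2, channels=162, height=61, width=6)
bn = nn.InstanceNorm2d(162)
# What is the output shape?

Input shape: (2, 162, 61, 6)
Output shape: (2, 162, 61, 6)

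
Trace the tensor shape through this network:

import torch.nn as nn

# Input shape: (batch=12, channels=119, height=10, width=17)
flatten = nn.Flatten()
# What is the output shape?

Input shape: (12, 119, 10, 17)
Output shape: (12, 20230)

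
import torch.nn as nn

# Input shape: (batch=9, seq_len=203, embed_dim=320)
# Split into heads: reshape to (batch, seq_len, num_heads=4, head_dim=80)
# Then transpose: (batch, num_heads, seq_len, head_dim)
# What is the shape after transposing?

Input shape: (9, 203, 320)
  -> after reshape: (9, 203, 4, 80)
Output shape: (9, 4, 203, 80)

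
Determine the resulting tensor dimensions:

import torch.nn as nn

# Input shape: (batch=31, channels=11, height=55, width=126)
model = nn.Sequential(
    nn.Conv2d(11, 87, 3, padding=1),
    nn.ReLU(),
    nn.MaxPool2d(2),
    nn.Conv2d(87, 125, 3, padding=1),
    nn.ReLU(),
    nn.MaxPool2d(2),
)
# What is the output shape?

Input shape: (31, 11, 55, 126)
  -> after first Conv2d: (31, 87, 55, 126)
  -> after first MaxPool2d: (31, 87, 27, 63)
  -> after second Conv2d: (31, 125, 27, 63)
Output shape: (31, 125, 13, 31)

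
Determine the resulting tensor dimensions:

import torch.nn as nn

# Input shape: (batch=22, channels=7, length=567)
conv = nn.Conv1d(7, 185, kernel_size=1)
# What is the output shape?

Input shape: (22, 7, 567)
Output shape: (22, 185, 567)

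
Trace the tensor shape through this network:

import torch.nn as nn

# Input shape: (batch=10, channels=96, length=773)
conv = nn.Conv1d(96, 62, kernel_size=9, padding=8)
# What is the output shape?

Input shape: (10, 96, 773)
Output shape: (10, 62, 781)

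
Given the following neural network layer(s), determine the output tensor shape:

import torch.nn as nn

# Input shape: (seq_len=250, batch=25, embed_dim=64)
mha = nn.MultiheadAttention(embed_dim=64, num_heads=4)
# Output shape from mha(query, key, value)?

Input shape: (250, 25, 64)
Output shape: (250, 25, 64)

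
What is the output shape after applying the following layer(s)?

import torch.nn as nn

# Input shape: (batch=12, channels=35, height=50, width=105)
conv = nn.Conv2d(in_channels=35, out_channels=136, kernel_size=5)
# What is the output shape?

Input shape: (12, 35, 50, 105)
Output shape: (12, 136, 46, 101)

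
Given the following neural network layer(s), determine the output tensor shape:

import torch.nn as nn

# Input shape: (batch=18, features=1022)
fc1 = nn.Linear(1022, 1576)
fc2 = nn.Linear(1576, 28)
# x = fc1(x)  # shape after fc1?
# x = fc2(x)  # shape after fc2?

Input shape: (18, 1022)
  -> after fc1: (18, 1576)
Output shape: (18, 28)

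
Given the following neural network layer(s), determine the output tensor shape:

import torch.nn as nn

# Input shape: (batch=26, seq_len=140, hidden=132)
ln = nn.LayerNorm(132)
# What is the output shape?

Input shape: (26, 140, 132)
Output shape: (26, 140, 132)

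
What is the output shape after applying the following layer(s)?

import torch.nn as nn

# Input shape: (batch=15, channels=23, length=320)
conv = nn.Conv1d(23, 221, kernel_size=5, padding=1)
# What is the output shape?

Input shape: (15, 23, 320)
Output shape: (15, 221, 318)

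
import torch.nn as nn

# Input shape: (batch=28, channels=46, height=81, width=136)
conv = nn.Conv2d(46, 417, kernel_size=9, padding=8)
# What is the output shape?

Input shape: (28, 46, 81, 136)
Output shape: (28, 417, 89, 144)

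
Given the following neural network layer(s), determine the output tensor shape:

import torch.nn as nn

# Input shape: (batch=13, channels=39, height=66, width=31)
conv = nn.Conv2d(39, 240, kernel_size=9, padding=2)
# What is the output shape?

Input shape: (13, 39, 66, 31)
Output shape: (13, 240, 62, 27)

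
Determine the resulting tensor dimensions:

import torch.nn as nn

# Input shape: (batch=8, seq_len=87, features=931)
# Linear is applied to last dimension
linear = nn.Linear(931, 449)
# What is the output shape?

Input shape: (8, 87, 931)
Output shape: (8, 87, 449)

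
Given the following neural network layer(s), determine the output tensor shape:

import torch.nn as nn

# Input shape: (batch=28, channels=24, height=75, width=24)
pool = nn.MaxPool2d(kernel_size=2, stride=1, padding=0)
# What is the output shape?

Input shape: (28, 24, 75, 24)
Output shape: (28, 24, 74, 23)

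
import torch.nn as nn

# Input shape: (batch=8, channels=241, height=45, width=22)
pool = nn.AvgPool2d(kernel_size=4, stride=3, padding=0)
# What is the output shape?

Input shape: (8, 241, 45, 22)
Output shape: (8, 241, 14, 7)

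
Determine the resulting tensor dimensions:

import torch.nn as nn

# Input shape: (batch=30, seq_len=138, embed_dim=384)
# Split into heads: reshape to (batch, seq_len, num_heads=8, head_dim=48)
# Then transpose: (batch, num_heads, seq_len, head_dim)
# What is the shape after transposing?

Input shape: (30, 138, 384)
  -> after reshape: (30, 138, 8, 48)
Output shape: (30, 8, 138, 48)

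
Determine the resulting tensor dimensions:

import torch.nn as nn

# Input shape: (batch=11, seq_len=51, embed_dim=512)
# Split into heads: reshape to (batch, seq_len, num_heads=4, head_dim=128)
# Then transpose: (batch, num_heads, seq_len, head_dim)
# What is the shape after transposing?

Input shape: (11, 51, 512)
  -> after reshape: (11, 51, 4, 128)
Output shape: (11, 4, 51, 128)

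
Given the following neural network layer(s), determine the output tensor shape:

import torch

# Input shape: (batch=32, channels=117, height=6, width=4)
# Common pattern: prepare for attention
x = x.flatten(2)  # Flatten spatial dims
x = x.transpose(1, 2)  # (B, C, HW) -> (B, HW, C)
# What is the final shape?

Input shape: (32, 117, 6, 4)
  -> after flatten(2): (32, 117, 24)
Output shape: (32, 24, 117)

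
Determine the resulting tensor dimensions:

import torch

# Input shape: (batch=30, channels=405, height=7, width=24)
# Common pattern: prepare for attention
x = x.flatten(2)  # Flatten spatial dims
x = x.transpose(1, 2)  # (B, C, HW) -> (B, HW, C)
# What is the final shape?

Input shape: (30, 405, 7, 24)
  -> after flatten(2): (30, 405, 168)
Output shape: (30, 168, 405)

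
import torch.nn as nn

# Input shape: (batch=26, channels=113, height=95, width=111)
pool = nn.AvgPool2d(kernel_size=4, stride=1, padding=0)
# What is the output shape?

Input shape: (26, 113, 95, 111)
Output shape: (26, 113, 92, 108)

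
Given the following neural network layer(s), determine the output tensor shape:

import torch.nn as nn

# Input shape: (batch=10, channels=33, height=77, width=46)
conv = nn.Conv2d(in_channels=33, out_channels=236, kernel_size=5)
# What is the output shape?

Input shape: (10, 33, 77, 46)
Output shape: (10, 236, 73, 42)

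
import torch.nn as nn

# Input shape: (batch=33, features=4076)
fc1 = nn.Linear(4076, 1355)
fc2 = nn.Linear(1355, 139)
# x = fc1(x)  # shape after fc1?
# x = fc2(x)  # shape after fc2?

Input shape: (33, 4076)
  -> after fc1: (33, 1355)
Output shape: (33, 139)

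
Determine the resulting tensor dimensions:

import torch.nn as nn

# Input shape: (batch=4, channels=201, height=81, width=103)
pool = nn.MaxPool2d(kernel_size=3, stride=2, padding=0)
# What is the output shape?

Input shape: (4, 201, 81, 103)
Output shape: (4, 201, 40, 51)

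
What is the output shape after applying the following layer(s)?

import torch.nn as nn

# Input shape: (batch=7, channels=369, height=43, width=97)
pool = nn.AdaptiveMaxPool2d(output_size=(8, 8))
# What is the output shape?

Input shape: (7, 369, 43, 97)
Output shape: (7, 369, 8, 8)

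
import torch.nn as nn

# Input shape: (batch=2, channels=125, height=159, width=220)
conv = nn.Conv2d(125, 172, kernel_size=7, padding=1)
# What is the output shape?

Input shape: (2, 125, 159, 220)
Output shape: (2, 172, 155, 216)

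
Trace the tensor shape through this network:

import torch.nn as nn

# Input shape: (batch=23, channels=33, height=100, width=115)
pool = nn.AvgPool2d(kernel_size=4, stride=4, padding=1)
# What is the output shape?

Input shape: (23, 33, 100, 115)
Output shape: (23, 33, 25, 29)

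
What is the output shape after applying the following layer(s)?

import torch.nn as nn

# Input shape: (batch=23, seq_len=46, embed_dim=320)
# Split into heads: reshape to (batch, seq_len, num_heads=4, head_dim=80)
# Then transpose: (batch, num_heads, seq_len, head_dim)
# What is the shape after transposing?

Input shape: (23, 46, 320)
  -> after reshape: (23, 46, 4, 80)
Output shape: (23, 4, 46, 80)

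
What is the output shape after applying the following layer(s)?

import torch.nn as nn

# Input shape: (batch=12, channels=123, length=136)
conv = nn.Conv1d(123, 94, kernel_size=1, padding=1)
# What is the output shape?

Input shape: (12, 123, 136)
Output shape: (12, 94, 138)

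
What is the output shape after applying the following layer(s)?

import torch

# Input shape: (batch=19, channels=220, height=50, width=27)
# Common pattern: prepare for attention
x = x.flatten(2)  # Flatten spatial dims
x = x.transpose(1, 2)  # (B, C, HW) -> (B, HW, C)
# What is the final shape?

Input shape: (19, 220, 50, 27)
  -> after flatten(2): (19, 220, 1350)
Output shape: (19, 1350, 220)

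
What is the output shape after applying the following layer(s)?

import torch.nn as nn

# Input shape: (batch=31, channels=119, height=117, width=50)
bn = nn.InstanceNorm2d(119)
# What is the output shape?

Input shape: (31, 119, 117, 50)
Output shape: (31, 119, 117, 50)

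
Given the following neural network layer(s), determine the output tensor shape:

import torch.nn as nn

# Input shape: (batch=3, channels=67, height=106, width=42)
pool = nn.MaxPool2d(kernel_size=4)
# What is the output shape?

Input shape: (3, 67, 106, 42)
Output shape: (3, 67, 26, 10)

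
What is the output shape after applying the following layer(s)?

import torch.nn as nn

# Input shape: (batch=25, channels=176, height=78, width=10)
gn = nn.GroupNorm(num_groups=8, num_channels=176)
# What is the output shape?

Input shape: (25, 176, 78, 10)
Output shape: (25, 176, 78, 10)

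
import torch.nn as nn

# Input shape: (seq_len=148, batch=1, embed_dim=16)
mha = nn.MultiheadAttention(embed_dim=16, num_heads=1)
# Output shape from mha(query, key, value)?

Input shape: (148, 1, 16)
Output shape: (148, 1, 16)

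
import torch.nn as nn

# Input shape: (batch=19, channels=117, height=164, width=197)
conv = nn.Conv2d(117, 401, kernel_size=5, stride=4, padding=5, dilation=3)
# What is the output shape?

Input shape: (19, 117, 164, 197)
Output shape: (19, 401, 41, 49)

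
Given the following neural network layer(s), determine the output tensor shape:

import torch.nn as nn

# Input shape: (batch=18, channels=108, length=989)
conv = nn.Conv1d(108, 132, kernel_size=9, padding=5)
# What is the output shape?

Input shape: (18, 108, 989)
Output shape: (18, 132, 991)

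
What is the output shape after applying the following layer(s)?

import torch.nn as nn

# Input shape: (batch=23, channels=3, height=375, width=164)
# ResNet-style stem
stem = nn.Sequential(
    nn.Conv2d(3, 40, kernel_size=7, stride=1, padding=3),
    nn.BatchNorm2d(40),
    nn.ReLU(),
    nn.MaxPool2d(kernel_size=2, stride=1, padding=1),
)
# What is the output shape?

Input shape: (23, 3, 375, 164)
  -> after Conv2d 7x7 stride=1: (23, 40, 375, 164)
Output shape: (23, 40, 376, 165)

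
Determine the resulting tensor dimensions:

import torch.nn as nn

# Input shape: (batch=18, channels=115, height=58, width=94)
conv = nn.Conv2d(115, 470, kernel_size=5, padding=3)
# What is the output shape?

Input shape: (18, 115, 58, 94)
Output shape: (18, 470, 60, 96)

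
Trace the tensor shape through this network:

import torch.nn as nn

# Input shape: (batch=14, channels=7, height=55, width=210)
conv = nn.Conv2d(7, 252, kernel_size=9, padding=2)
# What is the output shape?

Input shape: (14, 7, 55, 210)
Output shape: (14, 252, 51, 206)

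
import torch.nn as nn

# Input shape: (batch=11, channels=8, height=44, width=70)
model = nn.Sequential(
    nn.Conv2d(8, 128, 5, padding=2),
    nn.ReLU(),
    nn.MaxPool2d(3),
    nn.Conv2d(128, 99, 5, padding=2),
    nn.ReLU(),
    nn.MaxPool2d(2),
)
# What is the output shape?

Input shape: (11, 8, 44, 70)
  -> after first Conv2d: (11, 128, 44, 70)
  -> after first MaxPool2d: (11, 128, 14, 23)
  -> after second Conv2d: (11, 99, 14, 23)
Output shape: (11, 99, 7, 11)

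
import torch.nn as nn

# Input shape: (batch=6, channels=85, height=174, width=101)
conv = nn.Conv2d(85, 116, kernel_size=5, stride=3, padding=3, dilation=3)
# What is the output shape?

Input shape: (6, 85, 174, 101)
Output shape: (6, 116, 56, 32)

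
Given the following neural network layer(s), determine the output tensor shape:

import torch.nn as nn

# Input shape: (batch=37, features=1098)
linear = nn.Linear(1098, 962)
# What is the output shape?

Input shape: (37, 1098)
Output shape: (37, 962)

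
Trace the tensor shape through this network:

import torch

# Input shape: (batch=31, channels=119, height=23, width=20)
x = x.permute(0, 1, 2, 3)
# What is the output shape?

Input shape: (31, 119, 23, 20)
Output shape: (31, 119, 23, 20)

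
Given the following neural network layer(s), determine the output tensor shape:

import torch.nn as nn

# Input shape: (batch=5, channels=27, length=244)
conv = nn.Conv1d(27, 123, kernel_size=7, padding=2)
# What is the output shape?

Input shape: (5, 27, 244)
Output shape: (5, 123, 242)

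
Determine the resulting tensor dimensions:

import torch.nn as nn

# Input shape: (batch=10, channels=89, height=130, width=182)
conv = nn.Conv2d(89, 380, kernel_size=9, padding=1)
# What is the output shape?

Input shape: (10, 89, 130, 182)
Output shape: (10, 380, 124, 176)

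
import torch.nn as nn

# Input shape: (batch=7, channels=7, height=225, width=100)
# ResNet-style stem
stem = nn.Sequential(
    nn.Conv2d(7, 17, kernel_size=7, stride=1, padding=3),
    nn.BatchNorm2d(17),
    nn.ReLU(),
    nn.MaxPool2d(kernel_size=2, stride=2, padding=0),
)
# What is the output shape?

Input shape: (7, 7, 225, 100)
  -> after Conv2d 7x7 stride=1: (7, 17, 225, 100)
Output shape: (7, 17, 112, 50)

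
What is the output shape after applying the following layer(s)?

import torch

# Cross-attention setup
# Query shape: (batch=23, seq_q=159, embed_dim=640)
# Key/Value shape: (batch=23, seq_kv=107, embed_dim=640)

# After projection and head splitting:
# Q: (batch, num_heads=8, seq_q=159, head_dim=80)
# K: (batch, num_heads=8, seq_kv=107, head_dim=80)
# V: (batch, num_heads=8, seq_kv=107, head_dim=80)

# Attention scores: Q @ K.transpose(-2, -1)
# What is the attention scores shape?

Input shape: (23, 159, 640)
Output shape: (23, 8, 159, 107)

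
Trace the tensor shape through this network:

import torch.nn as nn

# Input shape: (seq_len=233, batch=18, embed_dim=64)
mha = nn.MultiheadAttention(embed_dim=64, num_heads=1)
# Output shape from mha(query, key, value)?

Input shape: (233, 18, 64)
Output shape: (233, 18, 64)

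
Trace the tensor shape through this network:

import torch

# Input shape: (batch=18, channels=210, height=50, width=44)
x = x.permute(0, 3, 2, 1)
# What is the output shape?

Input shape: (18, 210, 50, 44)
Output shape: (18, 44, 50, 210)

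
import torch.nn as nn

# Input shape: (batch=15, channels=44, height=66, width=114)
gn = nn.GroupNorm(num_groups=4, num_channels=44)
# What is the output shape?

Input shape: (15, 44, 66, 114)
Output shape: (15, 44, 66, 114)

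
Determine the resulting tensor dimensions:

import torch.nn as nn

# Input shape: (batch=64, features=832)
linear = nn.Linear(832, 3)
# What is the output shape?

Input shape: (64, 832)
Output shape: (64, 3)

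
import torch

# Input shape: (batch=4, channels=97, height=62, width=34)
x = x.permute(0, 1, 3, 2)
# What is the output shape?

Input shape: (4, 97, 62, 34)
Output shape: (4, 97, 34, 62)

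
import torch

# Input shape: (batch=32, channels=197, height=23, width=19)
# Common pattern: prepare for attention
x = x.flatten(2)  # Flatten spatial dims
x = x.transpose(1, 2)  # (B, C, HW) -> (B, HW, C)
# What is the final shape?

Input shape: (32, 197, 23, 19)
  -> after flatten(2): (32, 197, 437)
Output shape: (32, 437, 197)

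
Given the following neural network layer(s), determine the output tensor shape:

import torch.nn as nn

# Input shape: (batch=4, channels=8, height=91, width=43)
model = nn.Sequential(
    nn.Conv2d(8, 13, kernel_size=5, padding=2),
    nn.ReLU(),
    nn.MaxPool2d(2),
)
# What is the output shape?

Input shape: (4, 8, 91, 43)
  -> after Conv2d: (4, 13, 91, 43)
  -> after ReLU: (4, 13, 91, 43)
Output shape: (4, 13, 45, 21)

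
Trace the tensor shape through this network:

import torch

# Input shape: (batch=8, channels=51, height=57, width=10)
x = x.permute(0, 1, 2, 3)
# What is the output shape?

Input shape: (8, 51, 57, 10)
Output shape: (8, 51, 57, 10)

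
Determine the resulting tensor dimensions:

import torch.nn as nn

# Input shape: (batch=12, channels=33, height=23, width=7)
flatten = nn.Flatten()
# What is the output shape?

Input shape: (12, 33, 23, 7)
Output shape: (12, 5313)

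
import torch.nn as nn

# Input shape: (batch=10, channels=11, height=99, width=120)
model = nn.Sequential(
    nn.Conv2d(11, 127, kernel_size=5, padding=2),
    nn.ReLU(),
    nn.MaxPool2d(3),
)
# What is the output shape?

Input shape: (10, 11, 99, 120)
  -> after Conv2d: (10, 127, 99, 120)
  -> after ReLU: (10, 127, 99, 120)
Output shape: (10, 127, 33, 40)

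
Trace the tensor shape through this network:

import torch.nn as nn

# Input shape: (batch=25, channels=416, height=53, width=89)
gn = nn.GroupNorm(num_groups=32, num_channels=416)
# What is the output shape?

Input shape: (25, 416, 53, 89)
Output shape: (25, 416, 53, 89)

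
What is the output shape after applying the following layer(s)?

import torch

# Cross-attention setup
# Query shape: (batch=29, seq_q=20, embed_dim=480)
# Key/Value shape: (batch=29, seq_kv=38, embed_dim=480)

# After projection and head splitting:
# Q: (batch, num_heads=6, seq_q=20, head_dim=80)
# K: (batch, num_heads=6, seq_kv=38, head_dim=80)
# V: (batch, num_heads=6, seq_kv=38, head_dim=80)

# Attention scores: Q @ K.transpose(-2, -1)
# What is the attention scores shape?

Input shape: (29, 20, 480)
Output shape: (29, 6, 20, 38)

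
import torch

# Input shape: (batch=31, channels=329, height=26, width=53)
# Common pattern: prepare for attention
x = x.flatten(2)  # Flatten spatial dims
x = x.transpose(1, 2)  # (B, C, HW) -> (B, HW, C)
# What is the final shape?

Input shape: (31, 329, 26, 53)
  -> after flatten(2): (31, 329, 1378)
Output shape: (31, 1378, 329)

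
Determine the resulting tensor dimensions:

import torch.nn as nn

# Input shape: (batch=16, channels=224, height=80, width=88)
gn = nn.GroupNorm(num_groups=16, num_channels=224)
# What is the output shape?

Input shape: (16, 224, 80, 88)
Output shape: (16, 224, 80, 88)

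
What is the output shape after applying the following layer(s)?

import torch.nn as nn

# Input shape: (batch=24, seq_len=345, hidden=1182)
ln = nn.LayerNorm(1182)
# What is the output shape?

Input shape: (24, 345, 1182)
Output shape: (24, 345, 1182)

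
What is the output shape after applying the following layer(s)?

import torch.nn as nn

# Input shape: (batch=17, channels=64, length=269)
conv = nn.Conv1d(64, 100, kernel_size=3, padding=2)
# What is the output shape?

Input shape: (17, 64, 269)
Output shape: (17, 100, 271)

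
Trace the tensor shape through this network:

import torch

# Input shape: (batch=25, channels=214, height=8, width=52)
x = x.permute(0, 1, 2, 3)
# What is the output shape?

Input shape: (25, 214, 8, 52)
Output shape: (25, 214, 8, 52)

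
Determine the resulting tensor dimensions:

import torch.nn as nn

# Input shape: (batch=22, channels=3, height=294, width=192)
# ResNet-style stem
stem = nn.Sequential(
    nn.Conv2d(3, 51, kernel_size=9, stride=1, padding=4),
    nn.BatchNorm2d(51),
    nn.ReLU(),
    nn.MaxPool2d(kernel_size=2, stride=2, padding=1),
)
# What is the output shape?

Input shape: (22, 3, 294, 192)
  -> after Conv2d 9x9 stride=1: (22, 51, 294, 192)
Output shape: (22, 51, 148, 97)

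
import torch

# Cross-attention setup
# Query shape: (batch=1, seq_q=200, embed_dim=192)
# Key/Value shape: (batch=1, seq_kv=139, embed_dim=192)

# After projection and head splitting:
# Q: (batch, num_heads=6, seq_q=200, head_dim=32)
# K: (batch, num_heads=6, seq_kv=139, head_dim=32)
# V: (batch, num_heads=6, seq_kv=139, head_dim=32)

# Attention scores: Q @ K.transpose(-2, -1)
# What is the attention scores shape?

Input shape: (1, 200, 192)
Output shape: (1, 6, 200, 139)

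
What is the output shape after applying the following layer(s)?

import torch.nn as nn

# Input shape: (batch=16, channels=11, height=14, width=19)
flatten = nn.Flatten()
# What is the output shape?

Input shape: (16, 11, 14, 19)
Output shape: (16, 2926)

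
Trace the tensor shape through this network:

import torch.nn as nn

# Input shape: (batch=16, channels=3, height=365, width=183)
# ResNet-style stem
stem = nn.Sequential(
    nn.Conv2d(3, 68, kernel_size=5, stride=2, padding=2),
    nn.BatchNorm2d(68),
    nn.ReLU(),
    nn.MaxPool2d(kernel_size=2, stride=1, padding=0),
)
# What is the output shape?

Input shape: (16, 3, 365, 183)
  -> after Conv2d 5x5 stride=2: (16, 68, 183, 92)
Output shape: (16, 68, 182, 91)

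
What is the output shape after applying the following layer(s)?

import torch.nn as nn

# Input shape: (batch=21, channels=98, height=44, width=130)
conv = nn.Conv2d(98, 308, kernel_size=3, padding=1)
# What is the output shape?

Input shape: (21, 98, 44, 130)
Output shape: (21, 308, 44, 130)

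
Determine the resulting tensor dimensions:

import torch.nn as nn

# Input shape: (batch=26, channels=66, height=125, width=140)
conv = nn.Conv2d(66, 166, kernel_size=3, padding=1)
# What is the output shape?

Input shape: (26, 66, 125, 140)
Output shape: (26, 166, 125, 140)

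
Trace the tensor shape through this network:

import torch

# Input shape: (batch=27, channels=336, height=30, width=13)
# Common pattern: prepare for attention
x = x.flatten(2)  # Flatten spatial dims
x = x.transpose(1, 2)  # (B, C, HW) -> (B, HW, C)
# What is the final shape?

Input shape: (27, 336, 30, 13)
  -> after flatten(2): (27, 336, 390)
Output shape: (27, 390, 336)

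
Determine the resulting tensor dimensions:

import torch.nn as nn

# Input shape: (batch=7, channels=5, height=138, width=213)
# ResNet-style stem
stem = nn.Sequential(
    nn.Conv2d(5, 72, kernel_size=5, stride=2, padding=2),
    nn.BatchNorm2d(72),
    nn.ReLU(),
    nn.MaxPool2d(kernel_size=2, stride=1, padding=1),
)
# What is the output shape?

Input shape: (7, 5, 138, 213)
  -> after Conv2d 5x5 stride=2: (7, 72, 69, 107)
Output shape: (7, 72, 70, 108)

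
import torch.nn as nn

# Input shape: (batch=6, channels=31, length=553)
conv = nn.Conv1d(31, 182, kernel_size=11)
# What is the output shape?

Input shape: (6, 31, 553)
Output shape: (6, 182, 543)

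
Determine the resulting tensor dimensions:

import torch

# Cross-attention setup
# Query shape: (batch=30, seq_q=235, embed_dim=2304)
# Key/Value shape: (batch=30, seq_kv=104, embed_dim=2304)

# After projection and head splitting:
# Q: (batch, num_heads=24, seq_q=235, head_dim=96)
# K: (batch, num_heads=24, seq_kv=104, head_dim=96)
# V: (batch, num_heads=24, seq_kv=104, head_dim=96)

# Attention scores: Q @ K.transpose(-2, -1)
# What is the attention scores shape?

Input shape: (30, 235, 2304)
Output shape: (30, 24, 235, 104)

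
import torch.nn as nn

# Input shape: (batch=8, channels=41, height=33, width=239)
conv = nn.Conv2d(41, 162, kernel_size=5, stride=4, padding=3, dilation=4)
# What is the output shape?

Input shape: (8, 41, 33, 239)
Output shape: (8, 162, 6, 58)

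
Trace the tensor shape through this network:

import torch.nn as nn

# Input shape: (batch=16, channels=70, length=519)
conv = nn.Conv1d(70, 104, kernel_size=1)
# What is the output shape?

Input shape: (16, 70, 519)
Output shape: (16, 104, 519)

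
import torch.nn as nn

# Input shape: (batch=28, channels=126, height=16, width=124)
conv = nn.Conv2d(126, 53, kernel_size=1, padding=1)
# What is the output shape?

Input shape: (28, 126, 16, 124)
Output shape: (28, 53, 18, 126)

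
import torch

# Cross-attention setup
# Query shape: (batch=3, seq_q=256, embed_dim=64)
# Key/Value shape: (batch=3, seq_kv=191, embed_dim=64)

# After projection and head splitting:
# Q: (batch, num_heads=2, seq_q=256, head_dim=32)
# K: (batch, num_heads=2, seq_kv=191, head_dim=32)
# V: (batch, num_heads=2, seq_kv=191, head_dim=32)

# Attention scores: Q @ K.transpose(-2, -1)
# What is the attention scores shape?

Input shape: (3, 256, 64)
Output shape: (3, 2, 256, 191)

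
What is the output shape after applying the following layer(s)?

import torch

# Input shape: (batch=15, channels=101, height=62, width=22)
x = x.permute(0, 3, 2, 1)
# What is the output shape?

Input shape: (15, 101, 62, 22)
Output shape: (15, 22, 62, 101)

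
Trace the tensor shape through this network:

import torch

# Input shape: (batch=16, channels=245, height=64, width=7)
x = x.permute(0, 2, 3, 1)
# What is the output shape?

Input shape: (16, 245, 64, 7)
Output shape: (16, 64, 7, 245)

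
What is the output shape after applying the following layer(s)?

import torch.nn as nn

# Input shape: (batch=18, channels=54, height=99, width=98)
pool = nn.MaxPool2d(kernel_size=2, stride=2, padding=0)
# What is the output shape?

Input shape: (18, 54, 99, 98)
Output shape: (18, 54, 49, 49)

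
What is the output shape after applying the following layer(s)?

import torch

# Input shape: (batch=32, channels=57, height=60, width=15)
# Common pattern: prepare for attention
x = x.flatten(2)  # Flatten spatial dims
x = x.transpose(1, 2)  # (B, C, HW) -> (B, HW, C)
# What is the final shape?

Input shape: (32, 57, 60, 15)
  -> after flatten(2): (32, 57, 900)
Output shape: (32, 900, 57)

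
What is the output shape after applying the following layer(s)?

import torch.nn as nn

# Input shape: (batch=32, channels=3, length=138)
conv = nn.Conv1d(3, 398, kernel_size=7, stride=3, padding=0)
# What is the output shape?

Input shape: (32, 3, 138)
Output shape: (32, 398, 44)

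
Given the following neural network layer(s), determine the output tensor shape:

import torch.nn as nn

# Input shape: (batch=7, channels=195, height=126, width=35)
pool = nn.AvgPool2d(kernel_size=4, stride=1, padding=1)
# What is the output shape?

Input shape: (7, 195, 126, 35)
Output shape: (7, 195, 125, 34)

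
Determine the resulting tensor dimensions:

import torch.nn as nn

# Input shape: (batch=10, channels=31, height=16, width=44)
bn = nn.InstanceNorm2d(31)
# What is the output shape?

Input shape: (10, 31, 16, 44)
Output shape: (10, 31, 16, 44)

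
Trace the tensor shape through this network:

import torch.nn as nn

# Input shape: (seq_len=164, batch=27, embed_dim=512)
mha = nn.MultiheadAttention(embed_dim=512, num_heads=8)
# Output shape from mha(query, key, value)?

Input shape: (164, 27, 512)
Output shape: (164, 27, 512)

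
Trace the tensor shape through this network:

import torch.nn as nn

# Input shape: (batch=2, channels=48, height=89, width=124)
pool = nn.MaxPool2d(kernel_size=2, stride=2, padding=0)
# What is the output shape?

Input shape: (2, 48, 89, 124)
Output shape: (2, 48, 44, 62)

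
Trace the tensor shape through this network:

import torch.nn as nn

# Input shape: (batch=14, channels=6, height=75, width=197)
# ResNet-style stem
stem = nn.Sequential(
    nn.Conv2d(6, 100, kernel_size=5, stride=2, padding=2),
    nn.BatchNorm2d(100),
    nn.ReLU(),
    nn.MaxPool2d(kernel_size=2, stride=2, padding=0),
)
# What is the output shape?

Input shape: (14, 6, 75, 197)
  -> after Conv2d 5x5 stride=2: (14, 100, 38, 99)
Output shape: (14, 100, 19, 49)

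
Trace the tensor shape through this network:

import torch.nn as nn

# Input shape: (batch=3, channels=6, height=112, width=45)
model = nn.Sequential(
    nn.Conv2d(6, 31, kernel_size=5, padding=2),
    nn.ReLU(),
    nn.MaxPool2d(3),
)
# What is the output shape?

Input shape: (3, 6, 112, 45)
  -> after Conv2d: (3, 31, 112, 45)
  -> after ReLU: (3, 31, 112, 45)
Output shape: (3, 31, 37, 15)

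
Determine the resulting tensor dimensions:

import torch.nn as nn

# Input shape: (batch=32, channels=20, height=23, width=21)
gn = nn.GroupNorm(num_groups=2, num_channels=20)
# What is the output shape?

Input shape: (32, 20, 23, 21)
Output shape: (32, 20, 23, 21)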